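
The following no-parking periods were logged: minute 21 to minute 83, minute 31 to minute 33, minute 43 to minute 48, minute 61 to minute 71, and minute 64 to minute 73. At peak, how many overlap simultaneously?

At minute 64, 3 of the intervals are simultaneously active.
No point has more.

3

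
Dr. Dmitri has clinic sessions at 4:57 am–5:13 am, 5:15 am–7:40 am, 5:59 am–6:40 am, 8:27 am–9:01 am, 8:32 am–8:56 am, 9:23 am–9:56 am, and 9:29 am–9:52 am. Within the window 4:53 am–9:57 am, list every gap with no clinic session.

4:53 am–4:57 am, 5:13 am–5:15 am, 7:40 am–8:27 am, 9:01 am–9:23 am, 9:56 am–9:57 am

Covered (merged): 4:57 am–5:13 am, 5:15 am–7:40 am, 8:27 am–9:01 am, 9:23 am–9:56 am.
Uncovered inside 4:53 am–9:57 am: 4:53 am–4:57 am, 5:13 am–5:15 am, 7:40 am–8:27 am, 9:01 am–9:23 am, 9:56 am–9:57 am.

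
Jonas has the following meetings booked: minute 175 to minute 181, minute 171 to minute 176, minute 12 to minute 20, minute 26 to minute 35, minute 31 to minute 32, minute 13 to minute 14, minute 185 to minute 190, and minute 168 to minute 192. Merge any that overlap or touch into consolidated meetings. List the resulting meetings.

Sort by start: minute 12 to minute 20, minute 13 to minute 14, minute 26 to minute 35, minute 31 to minute 32, minute 168 to minute 192, minute 171 to minute 176, minute 175 to minute 181, minute 185 to minute 190.
minute 13 to minute 14 overlaps/touches minute 12 to minute 20 → extend to minute 12 to minute 20.
minute 26 to minute 35 is disjoint → start new block.
minute 31 to minute 32 overlaps/touches minute 26 to minute 35 → extend to minute 26 to minute 35.
minute 168 to minute 192 is disjoint → start new block.
minute 171 to minute 176 overlaps/touches minute 168 to minute 192 → extend to minute 168 to minute 192.
minute 175 to minute 181 overlaps/touches minute 168 to minute 192 → extend to minute 168 to minute 192.
minute 185 to minute 190 overlaps/touches minute 168 to minute 192 → extend to minute 168 to minute 192.

minute 12 to minute 20, minute 26 to minute 35, minute 168 to minute 192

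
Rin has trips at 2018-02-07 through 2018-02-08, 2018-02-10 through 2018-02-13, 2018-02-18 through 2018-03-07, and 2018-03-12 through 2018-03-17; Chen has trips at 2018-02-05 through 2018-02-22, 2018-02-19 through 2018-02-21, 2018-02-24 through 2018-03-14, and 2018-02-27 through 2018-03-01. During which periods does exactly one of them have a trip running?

B, merged: 2018-02-05 through 2018-02-22, 2018-02-24 through 2018-03-14.
Only in the first: 2018-02-23 through 2018-02-23, 2018-03-15 through 2018-03-17.
Only in the second: 2018-02-05 through 2018-02-06, 2018-02-09 through 2018-02-09, 2018-02-14 through 2018-02-17, 2018-03-08 through 2018-03-11.
Together these are the periods covered by exactly one.

2018-02-05 through 2018-02-06, 2018-02-09 through 2018-02-09, 2018-02-14 through 2018-02-17, 2018-02-23 through 2018-02-23, 2018-03-08 through 2018-03-11, 2018-03-15 through 2018-03-17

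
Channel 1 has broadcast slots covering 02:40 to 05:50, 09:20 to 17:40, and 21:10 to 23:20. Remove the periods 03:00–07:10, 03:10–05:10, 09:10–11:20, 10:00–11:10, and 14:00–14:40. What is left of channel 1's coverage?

B, merged: 03:00–07:10, 09:10–11:20, 14:00–14:40.
02:40–05:50 \ B = 02:40–03:00.
09:20–17:40 \ B = 11:20–14:00, 14:40–17:40.
21:10–23:20: nothing removed.

02:40–03:00, 11:20–14:00, 14:40–17:40, 21:10–23:20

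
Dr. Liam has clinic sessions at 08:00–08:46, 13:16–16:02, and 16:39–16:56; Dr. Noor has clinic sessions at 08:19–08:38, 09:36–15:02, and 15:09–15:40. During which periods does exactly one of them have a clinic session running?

08:00–08:19, 08:38–08:46, 09:36–13:16, 15:02–15:09, 15:40–16:02, 16:39–16:56

A but not B: 08:00–08:19, 08:38–08:46, 15:02–15:09, 15:40–16:02, 16:39–16:56.
B but not A: 09:36–13:16.
Combining gives A △ B.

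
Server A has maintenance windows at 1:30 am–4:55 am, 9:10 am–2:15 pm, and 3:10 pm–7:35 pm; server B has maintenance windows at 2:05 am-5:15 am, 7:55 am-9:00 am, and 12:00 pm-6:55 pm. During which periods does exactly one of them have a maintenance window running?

1:30 am-2:05 am, 4:55 am-5:15 am, 7:55 am-9:00 am, 9:10 am-12:00 pm, 2:15 pm-3:10 pm, 6:55 pm-7:35 pm

A \ B = 1:30 am-2:05 am, 9:10 am-12:00 pm, 6:55 pm-7:35 pm.
B \ A = 4:55 am-5:15 am, 7:55 am-9:00 am, 2:15 pm-3:10 pm.
Union of the two gives the symmetric difference.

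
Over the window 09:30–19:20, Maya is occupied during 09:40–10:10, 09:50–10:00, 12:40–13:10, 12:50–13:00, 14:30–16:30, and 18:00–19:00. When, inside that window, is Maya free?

09:30-09:40, 10:10-12:40, 13:10-14:30, 16:30-18:00, 19:00-19:20

The merged coverage is 09:40-10:10, 12:40-13:10, 14:30-16:30, 18:00-19:00.
Complement within 09:30-19:20: 09:30-09:40, 10:10-12:40, 13:10-14:30, 16:30-18:00, 19:00-19:20.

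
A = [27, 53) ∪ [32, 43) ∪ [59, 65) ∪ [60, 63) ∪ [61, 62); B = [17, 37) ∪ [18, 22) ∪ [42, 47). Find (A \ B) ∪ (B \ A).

First set merges to [27, 53), [59, 65).
Second set merges to [17, 37), [42, 47).
A but not B: [37, 42), [47, 53), [59, 65).
B but not A: [17, 27).
Combining gives A △ B.

[17, 27) ∪ [37, 42) ∪ [47, 53) ∪ [59, 65)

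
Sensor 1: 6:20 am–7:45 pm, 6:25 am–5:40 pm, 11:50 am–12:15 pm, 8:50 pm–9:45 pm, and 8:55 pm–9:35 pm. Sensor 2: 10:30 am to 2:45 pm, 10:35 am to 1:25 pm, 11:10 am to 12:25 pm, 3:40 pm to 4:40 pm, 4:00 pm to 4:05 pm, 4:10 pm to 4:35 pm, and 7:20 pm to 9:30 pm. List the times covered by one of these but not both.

6:20 am–10:30 am, 2:45 pm–3:40 pm, 4:40 pm–7:20 pm, 7:45 pm–8:50 pm, 9:30 pm–9:45 pm

Merge the first list: 6:20 am–7:45 pm, 8:50 pm–9:45 pm.
Merge the second list: 10:30 am–2:45 pm, 3:40 pm–4:40 pm, 7:20 pm–9:30 pm.
Only in the first: 6:20 am–10:30 am, 2:45 pm–3:40 pm, 4:40 pm–7:20 pm, 9:30 pm–9:45 pm.
Only in the second: 7:45 pm–8:50 pm.
Together these are the periods covered by exactly one.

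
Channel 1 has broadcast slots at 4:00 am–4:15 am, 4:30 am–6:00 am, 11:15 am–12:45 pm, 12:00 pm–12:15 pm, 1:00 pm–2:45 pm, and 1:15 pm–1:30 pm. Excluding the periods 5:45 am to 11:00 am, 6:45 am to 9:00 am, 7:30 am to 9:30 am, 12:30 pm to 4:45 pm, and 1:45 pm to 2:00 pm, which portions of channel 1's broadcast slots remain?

4:00 am–4:15 am, 4:30 am–5:45 am, 11:15 am–12:30 pm

First set merges to 4:00 am–4:15 am, 4:30 am–6:00 am, 11:15 am–12:45 pm, 1:00 pm–2:45 pm.
Second set merges to 5:45 am–11:00 am, 12:30 pm–4:45 pm.
4:00 am–4:15 am: nothing removed.
4:30 am–6:00 am \ B = 4:30 am–5:45 am.
11:15 am–12:45 pm \ B = 11:15 am–12:30 pm.
1:00 pm–2:45 pm: entirely removed.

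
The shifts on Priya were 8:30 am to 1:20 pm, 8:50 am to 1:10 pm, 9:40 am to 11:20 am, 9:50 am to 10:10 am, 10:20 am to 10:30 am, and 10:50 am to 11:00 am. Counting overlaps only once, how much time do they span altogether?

Merged: 8:30 am–1:20 pm.
Length: 4 h 50 min.

4 h 50 min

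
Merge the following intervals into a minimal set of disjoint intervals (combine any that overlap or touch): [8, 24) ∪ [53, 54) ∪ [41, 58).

Sort by start: [8, 24), [41, 58), [53, 54).
[41, 58) is disjoint → start new block.
[53, 54) overlaps/touches [41, 58) → extend to [41, 58).

[8, 24) ∪ [41, 58)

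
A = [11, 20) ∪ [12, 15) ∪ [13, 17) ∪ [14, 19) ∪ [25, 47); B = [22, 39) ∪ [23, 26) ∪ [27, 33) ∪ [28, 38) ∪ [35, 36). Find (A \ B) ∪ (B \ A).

First set merges to [11, 20), [25, 47).
Second set merges to [22, 39).
Only in the first: [11, 20), [39, 47).
Only in the second: [22, 25).
Together these are the periods covered by exactly one.

[11, 20) ∪ [22, 25) ∪ [39, 47)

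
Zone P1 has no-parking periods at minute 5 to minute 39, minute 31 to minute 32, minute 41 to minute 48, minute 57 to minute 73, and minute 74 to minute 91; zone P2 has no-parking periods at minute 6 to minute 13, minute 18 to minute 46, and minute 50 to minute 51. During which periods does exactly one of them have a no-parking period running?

Merge the first list: minute 5 to minute 39, minute 41 to minute 48, minute 57 to minute 73, minute 74 to minute 91.
Only in the first: minute 5 to minute 6, minute 13 to minute 18, minute 46 to minute 48, minute 57 to minute 73, minute 74 to minute 91.
Only in the second: minute 39 to minute 41, minute 50 to minute 51.
Together these are the periods covered by exactly one.

minute 5 to minute 6, minute 13 to minute 18, minute 39 to minute 41, minute 46 to minute 48, minute 50 to minute 51, minute 57 to minute 73, minute 74 to minute 91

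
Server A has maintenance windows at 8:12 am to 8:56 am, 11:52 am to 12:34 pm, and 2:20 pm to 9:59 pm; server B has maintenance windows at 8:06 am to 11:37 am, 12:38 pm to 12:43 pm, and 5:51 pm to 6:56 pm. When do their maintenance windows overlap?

8:12 am-8:56 am overlaps B on 8:12 am-8:56 am.
11:52 am-12:34 pm falls entirely outside B.
2:20 pm-9:59 pm overlaps B on 5:51 pm-6:56 pm.

8:12 am-8:56 am, 5:51 pm-6:56 pm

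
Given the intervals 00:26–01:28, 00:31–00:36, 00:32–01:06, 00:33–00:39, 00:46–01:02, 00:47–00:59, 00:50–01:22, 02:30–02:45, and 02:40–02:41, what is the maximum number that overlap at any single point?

Sweep endpoints in order; track running count of active intervals.
Peak of 5 reached at 00:50.

5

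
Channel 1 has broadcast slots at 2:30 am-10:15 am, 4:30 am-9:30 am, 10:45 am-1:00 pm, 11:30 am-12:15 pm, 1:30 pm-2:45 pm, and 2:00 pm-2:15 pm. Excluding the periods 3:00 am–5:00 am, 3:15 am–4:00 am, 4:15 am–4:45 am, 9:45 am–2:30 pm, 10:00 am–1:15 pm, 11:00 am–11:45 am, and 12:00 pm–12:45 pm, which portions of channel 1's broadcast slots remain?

First set merges to 2:30 am–10:15 am, 10:45 am–1:00 pm, 1:30 pm–2:45 pm.
Second set merges to 3:00 am–5:00 am, 9:45 am–2:30 pm.
2:30 am–10:15 am minus B → 2:30 am–3:00 am, 5:00 am–9:45 am.
10:45 am–1:00 pm: fully covered by B → removed.
1:30 pm–2:45 pm minus B → 2:30 pm–2:45 pm.

2:30 am–3:00 am, 5:00 am–9:45 am, 2:30 pm–2:45 pm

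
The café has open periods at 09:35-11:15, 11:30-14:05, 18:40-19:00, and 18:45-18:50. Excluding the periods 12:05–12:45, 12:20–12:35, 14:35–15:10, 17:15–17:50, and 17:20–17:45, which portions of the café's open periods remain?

09:35–11:15, 11:30–12:05, 12:45–14:05, 18:40–19:00

First set merges to 09:35–11:15, 11:30–14:05, 18:40–19:00.
Second set merges to 12:05–12:45, 14:35–15:10, 17:15–17:50.
09:35–11:15 is untouched.
11:30–14:05 with B removed leaves 11:30–12:05, 12:45–14:05.
18:40–19:00 is untouched.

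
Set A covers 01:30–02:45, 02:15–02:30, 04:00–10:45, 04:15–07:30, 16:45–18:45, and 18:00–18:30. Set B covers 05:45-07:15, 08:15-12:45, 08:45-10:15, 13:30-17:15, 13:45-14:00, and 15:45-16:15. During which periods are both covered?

A, merged: 01:30-02:45, 04:00-10:45, 16:45-18:45.
B, merged: 05:45-07:15, 08:15-12:45, 13:30-17:15.
01:30-02:45: no overlap with the second set.
04:00-10:45 meets the second set on 05:45-07:15, 08:15-10:45.
16:45-18:45 meets the second set on 16:45-17:15.

05:45-07:15, 08:15-10:45, 16:45-17:15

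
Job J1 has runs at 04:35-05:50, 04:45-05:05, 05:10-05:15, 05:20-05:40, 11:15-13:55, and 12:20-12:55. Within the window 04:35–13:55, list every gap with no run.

Covered (merged): 04:35–05:50, 11:15–13:55.
Gaps within 04:35–13:55: 05:50–11:15.

05:50–11:15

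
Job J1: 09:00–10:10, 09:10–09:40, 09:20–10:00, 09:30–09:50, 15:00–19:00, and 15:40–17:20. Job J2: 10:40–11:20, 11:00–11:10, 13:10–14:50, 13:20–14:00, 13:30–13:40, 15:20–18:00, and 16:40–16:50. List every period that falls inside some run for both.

First set merges to 09:00–10:10, 15:00–19:00.
Second set merges to 10:40–11:20, 13:10–14:50, 15:20–18:00.
09:00–10:10: no overlap with the second set.
15:00–19:00 meets the second set on 15:20–18:00.

15:20–18:00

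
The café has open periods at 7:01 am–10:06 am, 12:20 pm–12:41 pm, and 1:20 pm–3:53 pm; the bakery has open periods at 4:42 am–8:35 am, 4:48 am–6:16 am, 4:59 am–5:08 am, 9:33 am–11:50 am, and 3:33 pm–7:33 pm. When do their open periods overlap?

7:01 am–8:35 am, 9:33 am–10:06 am, 3:33 pm–3:53 pm

Merge the second list: 4:42 am–8:35 am, 9:33 am–11:50 am, 3:33 pm–7:33 pm.
7:01 am–10:06 am overlaps B on 7:01 am–8:35 am, 9:33 am–10:06 am.
12:20 pm–12:41 pm falls entirely outside B.
1:20 pm–3:53 pm overlaps B on 3:33 pm–3:53 pm.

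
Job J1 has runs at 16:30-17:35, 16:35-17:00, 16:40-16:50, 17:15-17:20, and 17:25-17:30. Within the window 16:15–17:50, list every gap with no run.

16:15–16:30, 17:35–17:50

Covered (merged): 16:30–17:35.
Complement within 16:15–17:50: 16:15–16:30, 17:35–17:50.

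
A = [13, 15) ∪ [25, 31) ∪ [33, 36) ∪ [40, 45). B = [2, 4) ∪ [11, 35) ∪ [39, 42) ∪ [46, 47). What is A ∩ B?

[13, 15) ∪ [25, 31) ∪ [33, 35) ∪ [40, 42)

[13, 15) overlaps B on [13, 15).
[25, 31) overlaps B on [25, 31).
[33, 36) overlaps B on [33, 35).
[40, 45) overlaps B on [40, 42).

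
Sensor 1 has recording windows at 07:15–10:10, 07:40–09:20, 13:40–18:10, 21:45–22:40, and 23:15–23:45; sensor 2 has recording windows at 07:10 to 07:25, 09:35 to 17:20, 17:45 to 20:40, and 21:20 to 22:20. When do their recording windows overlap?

First set merges to 07:15-10:10, 13:40-18:10, 21:45-22:40, 23:15-23:45.
07:15-10:10 ∩ B → 07:15-07:25, 09:35-10:10.
13:40-18:10 ∩ B → 13:40-17:20, 17:45-18:10.
21:45-22:40 ∩ B → 21:45-22:20.
23:15-23:45 meets no B interval.

07:15-07:25, 09:35-10:10, 13:40-17:20, 17:45-18:10, 21:45-22:20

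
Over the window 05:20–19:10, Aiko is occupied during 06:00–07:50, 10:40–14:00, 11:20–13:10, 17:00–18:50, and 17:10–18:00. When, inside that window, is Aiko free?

After merging, the occupied span is 06:00-07:50, 10:40-14:00, 17:00-18:50.
Complement within 05:20-19:10: 05:20-06:00, 07:50-10:40, 14:00-17:00, 18:50-19:10.

05:20-06:00, 07:50-10:40, 14:00-17:00, 18:50-19:10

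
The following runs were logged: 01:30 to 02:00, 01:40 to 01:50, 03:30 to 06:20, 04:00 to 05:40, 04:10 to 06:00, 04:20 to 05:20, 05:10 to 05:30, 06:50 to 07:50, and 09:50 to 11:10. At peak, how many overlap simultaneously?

Walk the sorted start/end points keeping a running depth.
The depth first hits 5 at 05:10.

5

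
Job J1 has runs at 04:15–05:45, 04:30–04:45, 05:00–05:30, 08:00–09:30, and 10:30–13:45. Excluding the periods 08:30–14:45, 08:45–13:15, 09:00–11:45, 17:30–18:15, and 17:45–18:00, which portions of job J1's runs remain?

Merge the first list: 04:15–05:45, 08:00–09:30, 10:30–13:45.
Merge the second list: 08:30–14:45, 17:30–18:15.
04:15–05:45: nothing removed.
08:00–09:30 \ B = 08:00–08:30.
10:30–13:45: entirely removed.

04:15–05:45, 08:00–08:30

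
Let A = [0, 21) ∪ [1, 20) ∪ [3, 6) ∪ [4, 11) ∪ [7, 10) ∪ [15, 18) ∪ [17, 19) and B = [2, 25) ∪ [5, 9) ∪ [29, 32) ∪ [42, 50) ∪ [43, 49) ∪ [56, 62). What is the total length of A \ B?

A, merged: [0, 21).
B, merged: [2, 25), [29, 32), [42, 50), [56, 62).
A \ B = [0, 2).
Total: 2.

2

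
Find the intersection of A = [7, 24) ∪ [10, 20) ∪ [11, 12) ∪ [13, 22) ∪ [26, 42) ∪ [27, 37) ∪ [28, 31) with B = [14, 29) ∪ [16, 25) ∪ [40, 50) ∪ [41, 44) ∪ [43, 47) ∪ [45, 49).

[14, 24) ∪ [26, 29) ∪ [40, 42)

First set merges to [7, 24), [26, 42).
Second set merges to [14, 29), [40, 50).
[7, 24) overlaps B on [14, 24).
[26, 42) overlaps B on [26, 29), [40, 42).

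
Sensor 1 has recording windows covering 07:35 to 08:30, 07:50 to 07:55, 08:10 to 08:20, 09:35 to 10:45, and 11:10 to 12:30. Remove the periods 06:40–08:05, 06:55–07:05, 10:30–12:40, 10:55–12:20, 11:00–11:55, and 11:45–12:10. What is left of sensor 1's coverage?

08:05-08:30, 09:35-10:30

First set merges to 07:35-08:30, 09:35-10:45, 11:10-12:30.
Second set merges to 06:40-08:05, 10:30-12:40.
07:35-08:30 minus B → 08:05-08:30.
09:35-10:45 minus B → 09:35-10:30.
11:10-12:30: fully covered by B → removed.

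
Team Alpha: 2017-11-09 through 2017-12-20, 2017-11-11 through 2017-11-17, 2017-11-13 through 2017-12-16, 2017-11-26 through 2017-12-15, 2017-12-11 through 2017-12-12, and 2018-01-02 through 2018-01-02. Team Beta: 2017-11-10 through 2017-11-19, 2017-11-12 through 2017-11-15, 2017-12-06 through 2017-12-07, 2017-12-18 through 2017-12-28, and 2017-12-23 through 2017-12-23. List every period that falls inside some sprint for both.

2017-11-10 through 2017-11-19, 2017-12-06 through 2017-12-07, 2017-12-18 through 2017-12-20

A, merged: 2017-11-09 through 2017-12-20, 2018-01-02 through 2018-01-02.
B, merged: 2017-11-10 through 2017-11-19, 2017-12-06 through 2017-12-07, 2017-12-18 through 2017-12-28.
2017-11-09 through 2017-12-20 overlaps B on 2017-11-10 through 2017-11-19, 2017-12-06 through 2017-12-07, 2017-12-18 through 2017-12-20.
2018-01-02 through 2018-01-02 falls entirely outside B.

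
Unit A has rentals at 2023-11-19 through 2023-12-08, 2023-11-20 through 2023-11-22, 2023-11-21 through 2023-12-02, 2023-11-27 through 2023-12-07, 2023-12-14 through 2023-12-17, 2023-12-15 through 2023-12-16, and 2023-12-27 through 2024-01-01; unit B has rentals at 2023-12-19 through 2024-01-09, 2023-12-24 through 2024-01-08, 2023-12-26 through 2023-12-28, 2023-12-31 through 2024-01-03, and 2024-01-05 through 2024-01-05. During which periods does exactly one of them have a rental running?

2023-11-19 through 2023-12-08, 2023-12-14 through 2023-12-17, 2023-12-19 through 2023-12-26, 2024-01-02 through 2024-01-09

Merge the first list: 2023-11-19 through 2023-12-08, 2023-12-14 through 2023-12-17, 2023-12-27 through 2024-01-01.
Merge the second list: 2023-12-19 through 2024-01-09.
A but not B: 2023-11-19 through 2023-12-08, 2023-12-14 through 2023-12-17.
B but not A: 2023-12-19 through 2023-12-26, 2024-01-02 through 2024-01-09.
Combining gives A △ B.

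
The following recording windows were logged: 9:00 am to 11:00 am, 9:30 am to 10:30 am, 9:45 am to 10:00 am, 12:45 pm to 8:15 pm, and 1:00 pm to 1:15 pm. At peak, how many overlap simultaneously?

3

Walk the sorted start/end points keeping a running depth.
The depth first hits 3 at 9:45 am.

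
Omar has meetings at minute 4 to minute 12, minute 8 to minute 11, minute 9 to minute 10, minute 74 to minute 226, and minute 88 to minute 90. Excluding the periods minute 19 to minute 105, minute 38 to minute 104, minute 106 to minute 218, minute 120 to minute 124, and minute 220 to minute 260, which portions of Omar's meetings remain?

minute 4 to minute 12, minute 105 to minute 106, minute 218 to minute 220

First set merges to minute 4 to minute 12, minute 74 to minute 226.
Second set merges to minute 19 to minute 105, minute 106 to minute 218, minute 220 to minute 260.
minute 4 to minute 12: nothing removed.
minute 74 to minute 226 \ B = minute 105 to minute 106, minute 218 to minute 220.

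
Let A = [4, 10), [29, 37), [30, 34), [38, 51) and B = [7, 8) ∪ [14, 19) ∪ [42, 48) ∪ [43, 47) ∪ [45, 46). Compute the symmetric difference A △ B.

[4, 7) ∪ [8, 10) ∪ [14, 19) ∪ [29, 37) ∪ [38, 42) ∪ [48, 51)

First set merges to [4, 10), [29, 37), [38, 51).
Second set merges to [7, 8), [14, 19), [42, 48).
A \ B = [4, 7), [8, 10), [29, 37), [38, 42), [48, 51).
B \ A = [14, 19).
Union of the two gives the symmetric difference.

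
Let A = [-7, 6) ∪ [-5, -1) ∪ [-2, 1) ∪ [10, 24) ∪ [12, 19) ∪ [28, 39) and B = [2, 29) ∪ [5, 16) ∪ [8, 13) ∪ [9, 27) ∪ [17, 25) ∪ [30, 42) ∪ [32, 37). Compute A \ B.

[-7, 2) ∪ [29, 30)

First set merges to [-7, 6), [10, 24), [28, 39).
Second set merges to [2, 29), [30, 42).
[-7, 6) minus B → [-7, 2).
[10, 24): fully covered by B → removed.
[28, 39) minus B → [29, 30).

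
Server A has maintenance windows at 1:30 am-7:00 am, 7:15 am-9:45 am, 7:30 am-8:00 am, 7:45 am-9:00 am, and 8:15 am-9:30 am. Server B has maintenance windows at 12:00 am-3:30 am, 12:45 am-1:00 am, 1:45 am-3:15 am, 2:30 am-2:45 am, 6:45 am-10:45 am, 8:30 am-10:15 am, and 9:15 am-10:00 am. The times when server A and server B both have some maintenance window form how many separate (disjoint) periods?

3

Merge the first list: 1:30 am–7:00 am, 7:15 am–9:45 am.
Merge the second list: 12:00 am–3:30 am, 6:45 am–10:45 am.
A ∩ B = 1:30 am–3:30 am, 6:45 am–7:00 am, 7:15 am–9:45 am.
That is 3 disjoint pieces.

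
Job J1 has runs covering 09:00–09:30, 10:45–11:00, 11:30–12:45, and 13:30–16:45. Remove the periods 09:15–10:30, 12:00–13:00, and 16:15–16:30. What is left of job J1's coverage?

09:00–09:15, 10:45–11:00, 11:30–12:00, 13:30–16:15, 16:30–16:45

09:00–09:30 minus B → 09:00–09:15.
10:45–11:00: no B overlap → unchanged.
11:30–12:45 minus B → 11:30–12:00.
13:30–16:45 minus B → 13:30–16:15, 16:30–16:45.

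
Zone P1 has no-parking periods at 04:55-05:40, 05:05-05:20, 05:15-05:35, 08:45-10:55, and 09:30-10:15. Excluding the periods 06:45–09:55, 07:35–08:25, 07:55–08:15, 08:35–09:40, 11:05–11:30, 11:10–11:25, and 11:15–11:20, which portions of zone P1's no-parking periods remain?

Merge the first list: 04:55–05:40, 08:45–10:55.
Merge the second list: 06:45–09:55, 11:05–11:30.
04:55–05:40: no B overlap → unchanged.
08:45–10:55 minus B → 09:55–10:55.

04:55–05:40, 09:55–10:55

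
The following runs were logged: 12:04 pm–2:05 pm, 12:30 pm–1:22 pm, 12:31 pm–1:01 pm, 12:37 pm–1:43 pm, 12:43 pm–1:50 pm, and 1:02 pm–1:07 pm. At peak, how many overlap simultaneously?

Sweep endpoints in order; track running count of active intervals.
Peak of 5 reached at 12:43 pm.

5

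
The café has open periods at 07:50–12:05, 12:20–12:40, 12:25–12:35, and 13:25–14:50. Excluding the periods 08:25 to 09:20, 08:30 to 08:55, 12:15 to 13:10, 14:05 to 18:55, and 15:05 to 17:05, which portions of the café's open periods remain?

07:50–08:25, 09:20–12:05, 13:25–14:05

A, merged: 07:50–12:05, 12:20–12:40, 13:25–14:50.
B, merged: 08:25–09:20, 12:15–13:10, 14:05–18:55.
07:50–12:05 minus B → 07:50–08:25, 09:20–12:05.
12:20–12:40: fully covered by B → removed.
13:25–14:50 minus B → 13:25–14:05.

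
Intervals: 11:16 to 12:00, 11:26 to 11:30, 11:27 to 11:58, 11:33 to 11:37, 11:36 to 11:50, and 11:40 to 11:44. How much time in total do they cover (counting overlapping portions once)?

44 min

Merged: 11:16–12:00.
Length: 44 min.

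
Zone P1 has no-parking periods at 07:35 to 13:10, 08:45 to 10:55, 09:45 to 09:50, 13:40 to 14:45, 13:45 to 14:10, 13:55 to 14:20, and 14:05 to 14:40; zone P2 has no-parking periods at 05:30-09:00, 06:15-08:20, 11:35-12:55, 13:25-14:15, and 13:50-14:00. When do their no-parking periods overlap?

Merge the first list: 07:35–13:10, 13:40–14:45.
Merge the second list: 05:30–09:00, 11:35–12:55, 13:25–14:15.
07:35–13:10 meets the second set on 07:35–09:00, 11:35–12:55.
13:40–14:45 meets the second set on 13:40–14:15.

07:35–09:00, 11:35–12:55, 13:40–14:15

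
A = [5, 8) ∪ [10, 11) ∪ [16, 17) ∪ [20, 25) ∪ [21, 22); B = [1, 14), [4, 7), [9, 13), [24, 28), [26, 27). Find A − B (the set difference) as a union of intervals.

[16, 17) ∪ [20, 24)

First set merges to [5, 8), [10, 11), [16, 17), [20, 25).
Second set merges to [1, 14), [24, 28).
[5, 8): entirely removed.
[10, 11): entirely removed.
[16, 17): nothing removed.
[20, 25) \ B = [20, 24).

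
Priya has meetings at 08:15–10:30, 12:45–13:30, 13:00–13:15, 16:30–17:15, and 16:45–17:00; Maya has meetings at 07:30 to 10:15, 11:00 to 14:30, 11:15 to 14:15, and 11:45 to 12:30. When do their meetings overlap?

A, merged: 08:15–10:30, 12:45–13:30, 16:30–17:15.
B, merged: 07:30–10:15, 11:00–14:30.
08:15–10:30 ∩ B → 08:15–10:15.
12:45–13:30 ∩ B → 12:45–13:30.
16:30–17:15 meets no B interval.

08:15–10:15, 12:45–13:30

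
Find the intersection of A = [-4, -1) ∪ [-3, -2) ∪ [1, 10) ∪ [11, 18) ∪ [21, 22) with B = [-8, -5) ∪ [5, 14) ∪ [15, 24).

[5, 10) ∪ [11, 14) ∪ [15, 18) ∪ [21, 22)

Merge the first list: [-4, -1), [1, 10), [11, 18), [21, 22).
[-4, -1) meets no B interval.
[1, 10) ∩ B → [5, 10).
[11, 18) ∩ B → [11, 14), [15, 18).
[21, 22) ∩ B → [21, 22).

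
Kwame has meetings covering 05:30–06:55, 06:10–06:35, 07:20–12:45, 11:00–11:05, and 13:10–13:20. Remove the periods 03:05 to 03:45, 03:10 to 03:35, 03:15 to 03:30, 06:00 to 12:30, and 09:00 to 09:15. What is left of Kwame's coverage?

05:30–06:00, 12:30–12:45, 13:10–13:20

A, merged: 05:30–06:55, 07:20–12:45, 13:10–13:20.
B, merged: 03:05–03:45, 06:00–12:30.
05:30–06:55 with B removed leaves 05:30–06:00.
07:20–12:45 with B removed leaves 12:30–12:45.
13:10–13:20 is untouched.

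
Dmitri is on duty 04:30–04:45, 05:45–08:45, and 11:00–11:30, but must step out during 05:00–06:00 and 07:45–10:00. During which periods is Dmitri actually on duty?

04:30-04:45: no B overlap → unchanged.
05:45-08:45 minus B → 06:00-07:45.
11:00-11:30: no B overlap → unchanged.

04:30-04:45, 06:00-07:45, 11:00-11:30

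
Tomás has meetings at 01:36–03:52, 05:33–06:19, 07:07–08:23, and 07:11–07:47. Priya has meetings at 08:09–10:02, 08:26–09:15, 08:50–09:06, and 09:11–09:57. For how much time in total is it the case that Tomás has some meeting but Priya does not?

4 h 4 min

A, merged: 01:36–03:52, 05:33–06:19, 07:07–08:23.
B, merged: 08:09–10:02.
A \ B = 01:36–03:52, 05:33–06:19, 07:07–08:09.
Total: 2 h 16 min + 46 min + 1 h 2 min = 4 h 4 min.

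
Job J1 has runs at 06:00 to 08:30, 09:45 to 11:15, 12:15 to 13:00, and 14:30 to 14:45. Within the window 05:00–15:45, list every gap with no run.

05:00-06:00, 08:30-09:45, 11:15-12:15, 13:00-14:30, 14:45-15:45

Covered (merged): 06:00-08:30, 09:45-11:15, 12:15-13:00, 14:30-14:45.
Uncovered inside 05:00-15:45: 05:00-06:00, 08:30-09:45, 11:15-12:15, 13:00-14:30, 14:45-15:45.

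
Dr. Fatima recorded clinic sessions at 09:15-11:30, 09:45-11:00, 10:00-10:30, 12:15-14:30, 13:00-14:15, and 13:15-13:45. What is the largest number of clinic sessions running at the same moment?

Walk the sorted start/end points keeping a running depth.
The depth first hits 3 at 10:00.

3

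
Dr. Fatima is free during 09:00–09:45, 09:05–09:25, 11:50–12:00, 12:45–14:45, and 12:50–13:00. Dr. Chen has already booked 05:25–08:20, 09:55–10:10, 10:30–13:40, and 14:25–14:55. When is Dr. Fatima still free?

09:00–09:45, 13:40–14:25

Merge the first list: 09:00–09:45, 11:50–12:00, 12:45–14:45.
09:00–09:45: no B overlap → unchanged.
11:50–12:00: fully covered by B → removed.
12:45–14:45 minus B → 13:40–14:25.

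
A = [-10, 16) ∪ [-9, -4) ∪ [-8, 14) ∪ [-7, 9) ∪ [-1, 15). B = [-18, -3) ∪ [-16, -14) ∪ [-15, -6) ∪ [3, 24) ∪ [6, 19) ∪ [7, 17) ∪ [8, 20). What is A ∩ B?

A, merged: [-10, 16).
B, merged: [-18, -3), [3, 24).
[-10, 16) meets the second set on [-10, -3), [3, 16).

[-10, -3) ∪ [3, 16)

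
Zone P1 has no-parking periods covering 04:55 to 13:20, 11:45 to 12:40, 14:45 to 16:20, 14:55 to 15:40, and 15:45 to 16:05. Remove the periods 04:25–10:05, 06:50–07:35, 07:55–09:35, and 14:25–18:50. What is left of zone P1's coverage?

First set merges to 04:55-13:20, 14:45-16:20.
Second set merges to 04:25-10:05, 14:25-18:50.
04:55-13:20 \ B = 10:05-13:20.
14:45-16:20: entirely removed.

10:05-13:20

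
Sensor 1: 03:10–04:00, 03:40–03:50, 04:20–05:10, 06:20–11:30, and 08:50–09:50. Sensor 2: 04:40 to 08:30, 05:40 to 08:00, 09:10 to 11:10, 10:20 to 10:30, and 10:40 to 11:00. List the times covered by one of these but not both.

A, merged: 03:10–04:00, 04:20–05:10, 06:20–11:30.
B, merged: 04:40–08:30, 09:10–11:10.
A \ B = 03:10–04:00, 04:20–04:40, 08:30–09:10, 11:10–11:30.
B \ A = 05:10–06:20.
Union of the two gives the symmetric difference.

03:10–04:00, 04:20–04:40, 05:10–06:20, 08:30–09:10, 11:10–11:30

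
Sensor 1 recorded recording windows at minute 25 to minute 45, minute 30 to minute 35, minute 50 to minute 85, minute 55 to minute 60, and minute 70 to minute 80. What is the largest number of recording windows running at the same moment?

2

Walk the sorted start/end points keeping a running depth.
The depth first hits 2 at minute 30.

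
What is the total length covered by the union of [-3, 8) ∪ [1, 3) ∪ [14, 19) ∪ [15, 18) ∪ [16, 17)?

16

Merged: [-3, 8), [14, 19).
Lengths: 11 + 5 = 16.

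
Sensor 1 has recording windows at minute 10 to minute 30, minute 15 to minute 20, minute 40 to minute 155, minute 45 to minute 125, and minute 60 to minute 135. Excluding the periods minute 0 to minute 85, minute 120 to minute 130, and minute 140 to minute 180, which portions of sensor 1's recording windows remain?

A, merged: minute 10 to minute 30, minute 40 to minute 155.
minute 10 to minute 30: fully covered by B → removed.
minute 40 to minute 155 minus B → minute 85 to minute 120, minute 130 to minute 140.

minute 85 to minute 120, minute 130 to minute 140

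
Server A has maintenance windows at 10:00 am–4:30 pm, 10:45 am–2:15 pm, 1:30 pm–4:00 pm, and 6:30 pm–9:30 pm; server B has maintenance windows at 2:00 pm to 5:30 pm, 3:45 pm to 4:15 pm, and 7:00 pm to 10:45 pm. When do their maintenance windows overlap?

2:00 pm–4:30 pm, 7:00 pm–9:30 pm

A, merged: 10:00 am–4:30 pm, 6:30 pm–9:30 pm.
B, merged: 2:00 pm–5:30 pm, 7:00 pm–10:45 pm.
10:00 am–4:30 pm meets the second set on 2:00 pm–4:30 pm.
6:30 pm–9:30 pm meets the second set on 7:00 pm–9:30 pm.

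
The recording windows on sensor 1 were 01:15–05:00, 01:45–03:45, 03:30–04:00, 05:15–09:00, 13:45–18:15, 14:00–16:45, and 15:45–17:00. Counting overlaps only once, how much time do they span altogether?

12 h

Merged: 01:15–05:00, 05:15–09:00, 13:45–18:15.
Lengths: 3 h 45 min + 3 h 45 min + 4 h 30 min = 12 h.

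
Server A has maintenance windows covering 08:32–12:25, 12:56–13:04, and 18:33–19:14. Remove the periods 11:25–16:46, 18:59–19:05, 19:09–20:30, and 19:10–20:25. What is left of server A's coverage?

08:32–11:25, 18:33–18:59, 19:05–19:09

Second set merges to 11:25–16:46, 18:59–19:05, 19:09–20:30.
08:32–12:25 \ B = 08:32–11:25.
12:56–13:04: entirely removed.
18:33–19:14 \ B = 18:33–18:59, 19:05–19:09.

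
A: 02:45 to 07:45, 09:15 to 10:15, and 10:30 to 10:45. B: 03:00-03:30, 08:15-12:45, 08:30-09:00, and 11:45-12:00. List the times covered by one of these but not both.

Merge the second list: 03:00–03:30, 08:15–12:45.
A but not B: 02:45–03:00, 03:30–07:45.
B but not A: 08:15–09:15, 10:15–10:30, 10:45–12:45.
Combining gives A △ B.

02:45–03:00, 03:30–07:45, 08:15–09:15, 10:15–10:30, 10:45–12:45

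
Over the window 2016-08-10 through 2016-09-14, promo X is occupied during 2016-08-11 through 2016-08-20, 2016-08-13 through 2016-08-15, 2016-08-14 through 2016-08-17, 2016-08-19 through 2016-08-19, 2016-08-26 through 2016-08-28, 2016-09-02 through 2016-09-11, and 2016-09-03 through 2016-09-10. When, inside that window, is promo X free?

2016-08-10 through 2016-08-10, 2016-08-21 through 2016-08-25, 2016-08-29 through 2016-09-01, 2016-09-12 through 2016-09-14

Covered (merged): 2016-08-11 through 2016-08-20, 2016-08-26 through 2016-08-28, 2016-09-02 through 2016-09-11.
Complement within 2016-08-10 through 2016-09-14: 2016-08-10 through 2016-08-10, 2016-08-21 through 2016-08-25, 2016-08-29 through 2016-09-01, 2016-09-12 through 2016-09-14.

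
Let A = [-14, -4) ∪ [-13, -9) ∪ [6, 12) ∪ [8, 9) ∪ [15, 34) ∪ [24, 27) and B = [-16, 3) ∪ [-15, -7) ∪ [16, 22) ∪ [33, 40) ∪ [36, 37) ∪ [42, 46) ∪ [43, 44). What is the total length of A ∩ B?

17

First set merges to [-14, -4), [6, 12), [15, 34).
Second set merges to [-16, 3), [16, 22), [33, 40), [42, 46).
A ∩ B = [-14, -4), [16, 22), [33, 34).
Total: 10 + 6 + 1 = 17.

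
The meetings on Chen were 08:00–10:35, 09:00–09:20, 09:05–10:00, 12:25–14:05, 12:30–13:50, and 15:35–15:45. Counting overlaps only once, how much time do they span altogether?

Merged: 08:00-10:35, 12:25-14:05, 15:35-15:45.
Lengths: 2 h 35 min + 1 h 40 min + 10 min = 4 h 25 min.

4 h 25 min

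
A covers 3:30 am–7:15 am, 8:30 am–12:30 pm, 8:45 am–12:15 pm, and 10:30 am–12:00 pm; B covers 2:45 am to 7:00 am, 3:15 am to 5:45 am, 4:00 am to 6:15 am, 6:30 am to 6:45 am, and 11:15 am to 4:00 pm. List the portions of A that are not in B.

7:00 am-7:15 am, 8:30 am-11:15 am

Merge the first list: 3:30 am-7:15 am, 8:30 am-12:30 pm.
Merge the second list: 2:45 am-7:00 am, 11:15 am-4:00 pm.
3:30 am-7:15 am \ B = 7:00 am-7:15 am.
8:30 am-12:30 pm \ B = 8:30 am-11:15 am.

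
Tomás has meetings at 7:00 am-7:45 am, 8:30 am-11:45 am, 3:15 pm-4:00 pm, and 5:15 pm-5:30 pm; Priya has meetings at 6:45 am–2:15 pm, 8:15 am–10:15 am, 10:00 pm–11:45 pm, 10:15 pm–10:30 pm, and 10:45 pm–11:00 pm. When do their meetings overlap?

Second set merges to 6:45 am-2:15 pm, 10:00 pm-11:45 pm.
7:00 am-7:45 am overlaps B on 7:00 am-7:45 am.
8:30 am-11:45 am overlaps B on 8:30 am-11:45 am.
3:15 pm-4:00 pm falls entirely outside B.
5:15 pm-5:30 pm falls entirely outside B.

7:00 am-7:45 am, 8:30 am-11:45 am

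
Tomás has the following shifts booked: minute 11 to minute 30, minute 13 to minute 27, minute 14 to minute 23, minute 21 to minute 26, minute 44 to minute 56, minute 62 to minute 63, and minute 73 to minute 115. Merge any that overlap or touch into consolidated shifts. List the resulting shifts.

minute 11 to minute 30, minute 44 to minute 56, minute 62 to minute 63, minute 73 to minute 115

minute 13 to minute 27 overlaps/touches minute 11 to minute 30 → extend to minute 11 to minute 30.
minute 14 to minute 23 overlaps/touches minute 11 to minute 30 → extend to minute 11 to minute 30.
minute 21 to minute 26 overlaps/touches minute 11 to minute 30 → extend to minute 11 to minute 30.
minute 44 to minute 56 is disjoint → start new block.
minute 62 to minute 63 is disjoint → start new block.
minute 73 to minute 115 is disjoint → start new block.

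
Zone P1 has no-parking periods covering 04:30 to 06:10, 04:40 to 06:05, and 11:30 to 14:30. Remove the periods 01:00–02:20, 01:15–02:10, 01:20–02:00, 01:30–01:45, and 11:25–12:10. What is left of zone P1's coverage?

04:30–06:10, 12:10–14:30

A, merged: 04:30–06:10, 11:30–14:30.
B, merged: 01:00–02:20, 11:25–12:10.
04:30–06:10: no B overlap → unchanged.
11:30–14:30 minus B → 12:10–14:30.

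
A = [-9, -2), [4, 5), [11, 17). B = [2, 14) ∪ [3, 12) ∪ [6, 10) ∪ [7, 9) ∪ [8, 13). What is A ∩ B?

[4, 5) ∪ [11, 14)

B, merged: [2, 14).
[-9, -2) falls entirely outside B.
[4, 5) overlaps B on [4, 5).
[11, 17) overlaps B on [11, 14).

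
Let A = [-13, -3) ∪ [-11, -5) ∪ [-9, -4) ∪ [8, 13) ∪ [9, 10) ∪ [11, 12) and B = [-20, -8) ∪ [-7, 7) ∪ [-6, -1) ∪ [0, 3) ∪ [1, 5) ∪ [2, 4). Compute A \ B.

Merge the first list: [-13, -3), [8, 13).
Merge the second list: [-20, -8), [-7, 7).
[-13, -3) minus B → [-8, -7).
[8, 13): no B overlap → unchanged.

[-8, -7) ∪ [8, 13)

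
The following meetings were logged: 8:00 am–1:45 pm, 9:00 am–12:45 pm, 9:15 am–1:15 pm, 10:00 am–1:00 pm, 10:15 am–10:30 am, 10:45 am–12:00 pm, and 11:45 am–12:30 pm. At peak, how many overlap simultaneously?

Sweep endpoints in order; track running count of active intervals.
Peak of 6 reached at 11:45 am.

6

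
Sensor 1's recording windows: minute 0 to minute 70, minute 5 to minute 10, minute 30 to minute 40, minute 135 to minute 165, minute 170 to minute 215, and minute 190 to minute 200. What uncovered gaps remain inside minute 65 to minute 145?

minute 70 to minute 135

After merging, the occupied span is minute 0 to minute 70, minute 135 to minute 165, minute 170 to minute 215.
Uncovered inside minute 65 to minute 145: minute 70 to minute 135.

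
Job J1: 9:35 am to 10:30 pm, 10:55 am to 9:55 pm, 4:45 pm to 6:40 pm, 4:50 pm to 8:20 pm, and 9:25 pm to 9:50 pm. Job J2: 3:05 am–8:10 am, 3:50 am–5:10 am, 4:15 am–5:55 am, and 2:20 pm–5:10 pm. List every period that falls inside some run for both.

A, merged: 9:35 am–10:30 pm.
B, merged: 3:05 am–8:10 am, 2:20 pm–5:10 pm.
9:35 am–10:30 pm ∩ B → 2:20 pm–5:10 pm.

2:20 pm–5:10 pm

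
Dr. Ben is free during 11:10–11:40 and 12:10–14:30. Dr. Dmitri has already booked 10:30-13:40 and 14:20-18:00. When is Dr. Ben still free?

11:10–11:40: entirely removed.
12:10–14:30 \ B = 13:40–14:20.

13:40–14:20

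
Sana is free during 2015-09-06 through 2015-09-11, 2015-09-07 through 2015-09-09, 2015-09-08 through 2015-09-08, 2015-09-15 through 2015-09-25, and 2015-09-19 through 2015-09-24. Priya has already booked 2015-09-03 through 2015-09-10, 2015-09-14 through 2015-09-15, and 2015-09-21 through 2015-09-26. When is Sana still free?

2015-09-11 through 2015-09-11, 2015-09-16 through 2015-09-20

Merge the first list: 2015-09-06 through 2015-09-11, 2015-09-15 through 2015-09-25.
2015-09-06 through 2015-09-11 with B removed leaves 2015-09-11 through 2015-09-11.
2015-09-15 through 2015-09-25 with B removed leaves 2015-09-16 through 2015-09-20.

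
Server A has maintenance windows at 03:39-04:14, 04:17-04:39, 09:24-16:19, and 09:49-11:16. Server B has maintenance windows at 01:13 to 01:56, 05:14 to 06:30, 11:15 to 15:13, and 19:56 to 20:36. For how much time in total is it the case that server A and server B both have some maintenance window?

A, merged: 03:39-04:14, 04:17-04:39, 09:24-16:19.
A ∩ B = 11:15-15:13.
Total: 3 h 58 min.

3 h 58 min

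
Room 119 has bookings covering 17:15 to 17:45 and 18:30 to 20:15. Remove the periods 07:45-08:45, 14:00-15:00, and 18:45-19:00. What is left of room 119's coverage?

17:15-17:45, 18:30-18:45, 19:00-20:15

17:15-17:45: nothing removed.
18:30-20:15 \ B = 18:30-18:45, 19:00-20:15.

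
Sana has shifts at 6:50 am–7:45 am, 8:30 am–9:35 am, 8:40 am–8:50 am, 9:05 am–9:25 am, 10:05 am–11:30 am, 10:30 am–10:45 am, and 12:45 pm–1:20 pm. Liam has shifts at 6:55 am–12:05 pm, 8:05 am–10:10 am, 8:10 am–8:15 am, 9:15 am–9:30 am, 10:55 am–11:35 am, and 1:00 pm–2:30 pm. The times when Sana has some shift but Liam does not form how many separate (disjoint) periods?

2

Merge the first list: 6:50 am-7:45 am, 8:30 am-9:35 am, 10:05 am-11:30 am, 12:45 pm-1:20 pm.
Merge the second list: 6:55 am-12:05 pm, 1:00 pm-2:30 pm.
A \ B = 6:50 am-6:55 am, 12:45 pm-1:00 pm.
That is 2 disjoint pieces.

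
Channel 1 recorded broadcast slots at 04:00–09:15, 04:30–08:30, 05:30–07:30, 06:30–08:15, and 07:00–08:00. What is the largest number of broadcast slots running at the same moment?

Sweep endpoints in order; track running count of active intervals.
Peak of 5 reached at 07:00.

5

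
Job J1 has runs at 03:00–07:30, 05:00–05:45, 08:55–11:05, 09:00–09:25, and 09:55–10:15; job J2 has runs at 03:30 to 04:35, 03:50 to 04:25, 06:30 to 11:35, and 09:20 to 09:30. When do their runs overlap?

03:30–04:35, 06:30–07:30, 08:55–11:05

First set merges to 03:00–07:30, 08:55–11:05.
Second set merges to 03:30–04:35, 06:30–11:35.
03:00–07:30 overlaps B on 03:30–04:35, 06:30–07:30.
08:55–11:05 overlaps B on 08:55–11:05.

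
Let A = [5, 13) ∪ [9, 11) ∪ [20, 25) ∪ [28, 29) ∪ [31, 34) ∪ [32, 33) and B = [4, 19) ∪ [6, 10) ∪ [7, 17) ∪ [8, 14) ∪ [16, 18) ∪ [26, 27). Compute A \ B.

First set merges to [5, 13), [20, 25), [28, 29), [31, 34).
Second set merges to [4, 19), [26, 27).
[5, 13): entirely removed.
[20, 25): nothing removed.
[28, 29): nothing removed.
[31, 34): nothing removed.

[20, 25) ∪ [28, 29) ∪ [31, 34)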